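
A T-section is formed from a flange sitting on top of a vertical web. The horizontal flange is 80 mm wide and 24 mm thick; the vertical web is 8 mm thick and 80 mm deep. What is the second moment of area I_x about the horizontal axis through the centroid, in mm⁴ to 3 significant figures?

I_x ≈ 1.73 × 10⁶ mm⁴

Treat the section as a set of non-overlapping primitives; coordinates are from the bounding-box lower-left.
Flange: 80 × 24, A = 1 920 mm², y = 92 mm, Ī = 92 160 mm⁴.
Web: 8 × 80, A = 640 mm², y = 40 mm, Ī = 341 333 mm⁴.
Centroid: ȳ = ΣA·y / ΣA = 79 mm.
Transfer each piece to the horizontal axis through the centroid using Ī + A·d² with d = y − 79:
  flange: d = 13 mm → contributes +416 640 mm⁴
  web: d = -39 mm → contributes +1 314 773 mm⁴
Total I = 1 731 413 mm⁴.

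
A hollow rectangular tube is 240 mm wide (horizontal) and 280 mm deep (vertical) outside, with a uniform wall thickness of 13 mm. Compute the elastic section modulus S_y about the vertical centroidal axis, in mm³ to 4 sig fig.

S_y ≈ 9.593 × 10⁵ mm³

Split into non-overlapping primitives; take the origin at the lower-left of the bounding box.
Outer rectangle: 240 × 280, A = 67 200 mm², x = 120 mm, Ī = 322 560 000 mm⁴.
Inner void (subtracted): 214 × 254, A = 54 356 mm², x = 120 mm, Ī = 207 440 615 mm⁴.
By symmetry the centroid is at mid-width, x̄ = 120 mm.
All pieces are centred on the vertical centroidal axis, so I = ΣĪ (holes subtracted) = 115 119 385 mm⁴.
Extreme fibre distance c = 120 mm; S = I/c = 959 328 mm³.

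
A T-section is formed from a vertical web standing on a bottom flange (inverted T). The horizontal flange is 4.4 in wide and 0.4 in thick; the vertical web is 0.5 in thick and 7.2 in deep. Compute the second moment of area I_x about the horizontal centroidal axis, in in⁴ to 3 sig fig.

Treat the section as a set of non-overlapping primitives; coordinates are from the bounding-box lower-left.
Flange: 4.4 × 0.4, A = 1.76 in², y = 0.2 in, Ī = 0.023467 in⁴.
Web: 0.5 × 7.2, A = 3.6 in², y = 4 in, Ī = 15.552 in⁴.
Centroid: ȳ = ΣA·y / ΣA = 2.7522 in.
Transfer each piece to the horizontal centroidal axis using Ī + A·d² with d = y − 2.7522:
  flange: d = -2.5522 in → contributes +11.488 in⁴
  web: d = 1.2478 in → contributes +21.157 in⁴
Total I = 32.645 in⁴.

I_x ≈ 32.6 in⁴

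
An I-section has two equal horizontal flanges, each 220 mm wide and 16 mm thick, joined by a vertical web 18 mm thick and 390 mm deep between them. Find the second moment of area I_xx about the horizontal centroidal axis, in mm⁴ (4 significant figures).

Decompose the section into non-overlapping parts with the origin at the bottom-left of its bounding rectangle.
Bottom flange: 220 × 16, A = 3 520 mm², y = 8 mm, Ī = 75093.3 mm⁴.
Web: 18 × 390, A = 7 020 mm², y = 211 mm, Ī = 88 978 500 mm⁴.
Top flange: 220 × 16, A = 3 520 mm², y = 414 mm, Ī = 75093.3 mm⁴.
By symmetry the centroid is at mid-height, ȳ = 211 mm.
Transfer each piece to the horizontal centroidal axis using Ī + A·d² with d = y − 211:
  bottom flange: d = -203 mm → contributes +145 130 773 mm⁴
  web: d = 0 mm → contributes +88 978 500 mm⁴
  top flange: d = 203 mm → contributes +145 130 773 mm⁴
Total I = 379 240 047 mm⁴.

I_xx ≈ 3.792 × 10⁸ mm⁴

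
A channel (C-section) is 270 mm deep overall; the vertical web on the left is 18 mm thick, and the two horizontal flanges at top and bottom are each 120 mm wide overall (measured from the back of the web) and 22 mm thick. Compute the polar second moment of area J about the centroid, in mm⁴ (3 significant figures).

Split into non-overlapping primitives; take the origin at the lower-left of the bounding box.
Web: 18 × 270, A = 4 860 mm², y = 135 mm, Ī = 29 524 500 mm⁴.
Top flange (beyond web): 102 × 22, A = 2 244 mm², y = 259 mm, Ī = 90 508 mm⁴.
Bottom flange (beyond web): 102 × 22, A = 2 244 mm², y = 11 mm, Ī = 90 508 mm⁴.
By symmetry the centroid is at mid-height, ȳ = 135 mm.
Transfer each piece to the centroidal x-axis using Ī + A·d² with d = y − 135:
  web: d = 0 mm → contributes +29 524 500 mm⁴
  top flange (beyond web): d = 124 mm → contributes +34 594 252 mm⁴
  bottom flange (beyond web): d = -124 mm → contributes +34 594 252 mm⁴
Total I = 98 713 004 mm⁴.
For the y-axis: x̄ = 37.806 mm.
Repeating about the centroidal y-axis gives I_y = 12 422 193 mm⁴.
Polar second moment: J = I_x + I_y = 111 135 197 mm⁴.

J ≈ 1.11 × 10⁸ mm⁴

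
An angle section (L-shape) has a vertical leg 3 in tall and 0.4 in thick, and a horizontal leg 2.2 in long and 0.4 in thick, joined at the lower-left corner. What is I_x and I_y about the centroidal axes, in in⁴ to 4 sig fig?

I_x ≈ 1.670 in⁴, I_y ≈ 0.7549 in⁴

Split into non-overlapping primitives; take the origin at the lower-left of the bounding box.
Vertical leg: 0.4 × 3, A = 1.2 in², y = 1.5 in, Ī = 0.9 in⁴.
Horizontal leg (remainder): 1.8 × 0.4, A = 0.72 in², y = 0.2 in, Ī = 0.0096 in⁴.
Centroid: ȳ = ΣA·y / ΣA = 1.0125 in.
Transfer each piece to the centroidal x-axis using Ī + A·d² with d = y − 1.0125:
  vertical leg: d = 0.4875 in → contributes +1.18519 in⁴
  horizontal leg (remainder): d = -0.8125 in → contributes +0.484913 in⁴
Total I = 1.6701 in⁴.
For the y-axis: x̄ = 0.6125 in.
Repeating about the centroidal y-axis gives I_y = 0.7549 in⁴.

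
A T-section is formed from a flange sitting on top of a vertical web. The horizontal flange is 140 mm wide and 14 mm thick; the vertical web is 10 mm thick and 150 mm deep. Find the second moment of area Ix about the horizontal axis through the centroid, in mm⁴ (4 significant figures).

Break the section into simple shapes (no overlaps), measuring from the bottom-left corner of the bounding box.
Flange: 140 × 14, A = 1 960 mm², y = 157 mm, Ī = 32013.3 mm⁴.
Web: 10 × 150, A = 1 500 mm², y = 75 mm, Ī = 2 812 500 mm⁴.
Centroid: ȳ = ΣA·y / ΣA = 121.451 mm.
Transfer each piece to the horizontal axis through the centroid using Ī + A·d² with d = y − 121.451:
  flange: d = 35.5491 mm → contributes +2 508 945 mm⁴
  web: d = -46.4509 mm → contributes +6 049 025 mm⁴
Total I = 8 557 970 mm⁴.

Ix ≈ 8.558 × 10⁶ mm⁴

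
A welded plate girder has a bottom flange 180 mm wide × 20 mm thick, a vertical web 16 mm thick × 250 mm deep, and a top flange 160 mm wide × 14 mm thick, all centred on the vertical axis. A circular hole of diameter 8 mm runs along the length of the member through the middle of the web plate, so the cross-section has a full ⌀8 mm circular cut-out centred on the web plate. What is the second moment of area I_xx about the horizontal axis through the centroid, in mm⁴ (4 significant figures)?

Decompose the section into non-overlapping parts with the origin at the bottom-left of its bounding rectangle.
Bottom plate: 180 × 20, A = 3 600 mm², y = 10 mm, Ī = 120 000 mm⁴.
Web plate: 16 × 250, A = 4 000 mm², y = 145 mm, Ī = 20 833 333 mm⁴.
Top plate: 160 × 14, A = 2 240 mm², y = 277 mm, Ī = 36586.7 mm⁴.
Hole (subtracted): ⌀8, A = 50.2655 mm², y = 145 mm, Ī = 201.062 mm⁴.
Centroid: ȳ = ΣA·y / ΣA = 125.559 mm.
Transfer each piece to the horizontal axis through the centroid using Ī + A·d² with d = y − 125.559:
  bottom plate: d = -115.559 mm → contributes +48 194 166 mm⁴
  web plate: d = 19.4408 mm → contributes +22 345 108 mm⁴
  top plate: d = 151.441 mm → contributes +51 409 436 mm⁴
  hole: d = 19.4408 mm → contributes −19198.6 mm⁴
Total I = 121 929 511 mm⁴.

I_xx ≈ 1.219 × 10⁸ mm⁴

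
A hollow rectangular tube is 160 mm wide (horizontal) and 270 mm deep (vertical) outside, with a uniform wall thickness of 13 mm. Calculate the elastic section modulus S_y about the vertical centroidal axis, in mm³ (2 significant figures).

S_y ≈ 5.4 × 10⁵ mm³

Treat the section as a set of non-overlapping primitives; coordinates are from the bounding-box lower-left.
Outer rectangle: 160 × 270, A = 43 200 mm², x = 80 mm, Ī = 92 160 000 mm⁴.
Inner void (subtracted): 134 × 244, A = 32 696 mm², x = 80 mm, Ī = 48 924 115 mm⁴.
By symmetry the centroid is at mid-width, x̄ = 80 mm.
All pieces are centred on the vertical centroidal axis, so I = ΣĪ (holes subtracted) = 43 235 885 mm⁴.
Extreme fibre distance c = 80 mm; S = I/c = 540 449 mm³.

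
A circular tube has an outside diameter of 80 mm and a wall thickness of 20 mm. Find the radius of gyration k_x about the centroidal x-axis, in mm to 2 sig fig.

Decompose the section into non-overlapping parts with the origin at the bottom-left of its bounding rectangle.
Outer circle: ⌀80, A = 5 027 mm², y = 40 mm, Ī = 2 010 619 mm⁴.
Bore (subtracted): ⌀40, A = 1 257 mm², y = 40 mm, Ī = 125 664 mm⁴.
By symmetry the centroid is at mid-height, ȳ = 40 mm.
All pieces are centred on the centroidal x-axis, so I = ΣĪ (holes subtracted) = 1 884 956 mm⁴.
Radius of gyration: k = √(I/A) = √(1 884 956 / 3 770) = 22.36 mm.

k_x ≈ 22 mm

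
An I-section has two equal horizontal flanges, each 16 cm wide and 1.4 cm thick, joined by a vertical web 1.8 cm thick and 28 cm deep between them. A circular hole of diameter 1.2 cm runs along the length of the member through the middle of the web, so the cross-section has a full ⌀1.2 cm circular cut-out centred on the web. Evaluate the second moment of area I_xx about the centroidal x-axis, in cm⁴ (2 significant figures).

I_xx ≈ 1.3 × 10⁴ cm⁴

Break the section into simple shapes (no overlaps), measuring from the bottom-left corner of the bounding box.
Bottom flange: 16 × 1.4, A = 22.4 cm², y = 0.7 cm, Ī = 3.659 cm⁴.
Web: 1.8 × 28, A = 50.4 cm², y = 15.4 cm, Ī = 3 293 cm⁴.
Top flange: 16 × 1.4, A = 22.4 cm², y = 30.1 cm, Ī = 3.659 cm⁴.
Hole (subtracted): ⌀1.2, A = 1.131 cm², y = 15.4 cm, Ī = 0.1018 cm⁴.
By symmetry the centroid is at mid-height, ȳ = 15.4 cm.
Transfer each piece to the centroidal x-axis using Ī + A·d² with d = y − 15.4:
  bottom flange: d = -14.7 cm → contributes +4 844 cm⁴
  web: d = 0 cm → contributes +3 293 cm⁴
  top flange: d = 14.7 cm → contributes +4 844 cm⁴
  hole: d = 0 cm → contributes −0.1018 cm⁴
Total I = 12 981 cm⁴.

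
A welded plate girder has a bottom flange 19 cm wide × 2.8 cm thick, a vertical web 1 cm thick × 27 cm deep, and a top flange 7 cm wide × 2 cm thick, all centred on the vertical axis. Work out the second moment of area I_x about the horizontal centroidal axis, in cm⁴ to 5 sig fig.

I_x ≈ 1.2743 × 10⁴ cm⁴

Treat the section as a set of non-overlapping primitives; coordinates are from the bounding-box lower-left.
Bottom plate: 19 × 2.8, A = 53.2 cm², y = 1.4 cm, Ī = 34.75733 cm⁴.
Web plate: 1 × 27, A = 27 cm², y = 16.3 cm, Ī = 1640.25 cm⁴.
Top plate: 7 × 2, A = 14 cm², y = 30.8 cm, Ī = 4.666667 cm⁴.
Centroid: ȳ = ΣA·y / ΣA = 10.04013 cm.
Transfer each piece to the horizontal centroidal axis using Ī + A·d² with d = y − 10.04013:
  bottom plate: d = -8.640127 cm → contributes +4006.233 cm⁴
  web plate: d = 6.259873 cm → contributes +2698.272 cm⁴
  top plate: d = 20.75987 cm → contributes +6038.279 cm⁴
Total I = 12742.78 cm⁴.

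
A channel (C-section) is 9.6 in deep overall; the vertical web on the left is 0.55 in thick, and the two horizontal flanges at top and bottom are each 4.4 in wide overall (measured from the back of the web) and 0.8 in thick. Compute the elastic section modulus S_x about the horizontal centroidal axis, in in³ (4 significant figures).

S_x ≈ 33.36 in³

Treat the section as a set of non-overlapping primitives; coordinates are from the bounding-box lower-left.
Web: 0.55 × 9.6, A = 5.28 in², y = 4.8 in, Ī = 40.5504 in⁴.
Top flange (beyond web): 3.85 × 0.8, A = 3.08 in², y = 9.2 in, Ī = 0.164267 in⁴.
Bottom flange (beyond web): 3.85 × 0.8, A = 3.08 in², y = 0.4 in, Ī = 0.164267 in⁴.
By symmetry the centroid is at mid-height, ȳ = 4.8 in.
Transfer each piece to the horizontal centroidal axis using Ī + A·d² with d = y − 4.8:
  web: d = 0 in → contributes +40.5504 in⁴
  top flange (beyond web): d = 4.4 in → contributes +59.7931 in⁴
  bottom flange (beyond web): d = -4.4 in → contributes +59.7931 in⁴
Total I = 160.137 in⁴.
Extreme fibre distance c = 4.8 in; S = I/c = 33.3618 in³.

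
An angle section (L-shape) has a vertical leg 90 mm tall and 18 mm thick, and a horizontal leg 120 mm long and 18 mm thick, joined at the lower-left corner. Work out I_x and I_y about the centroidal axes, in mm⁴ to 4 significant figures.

I_x ≈ 2.258 × 10⁶ mm⁴, I_y ≈ 4.734 × 10⁶ mm⁴

Treat the section as a set of non-overlapping primitives; coordinates are from the bounding-box lower-left.
Vertical leg: 18 × 90, A = 1 620 mm², y = 45 mm, Ī = 1 093 500 mm⁴.
Horizontal leg (remainder): 102 × 18, A = 1 836 mm², y = 9 mm, Ī = 49 572 mm⁴.
Centroid: ȳ = ΣA·y / ΣA = 25.875 mm.
Transfer each piece to the centroidal x-axis using Ī + A·d² with d = y − 25.875:
  vertical leg: d = 19.125 mm → contributes +1 686 040 mm⁴
  horizontal leg (remainder): d = -16.875 mm → contributes +572 402 mm⁴
Total I = 2 258 442 mm⁴.
For the y-axis: x̄ = 40.875 mm.
Repeating about the centroidal y-axis gives I_y = 4 733 802 mm⁴.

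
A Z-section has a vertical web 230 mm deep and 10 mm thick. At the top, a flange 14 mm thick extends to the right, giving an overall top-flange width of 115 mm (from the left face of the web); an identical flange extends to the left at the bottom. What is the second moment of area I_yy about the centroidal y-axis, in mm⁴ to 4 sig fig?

Treat the section as a set of non-overlapping primitives; coordinates are from the bounding-box lower-left.
Web: 10 × 230, A = 2 300 mm², x = 110 mm, Ī = 19166.7 mm⁴.
Top flange (beyond web): 105 × 14, A = 1 470 mm², x = 167.5 mm, Ī = 1 350 563 mm⁴.
Bottom flange (beyond web): 105 × 14, A = 1 470 mm², x = 52.5 mm, Ī = 1 350 563 mm⁴.
Centroid: x̄ = ΣA·x / ΣA = 110 mm.
Transfer each piece to the centroidal y-axis using Ī + A·d² with d = x − 110:
  web: d = 0 mm → contributes +19166.7 mm⁴
  top flange (beyond web): d = 57.5 mm → contributes +6 210 750 mm⁴
  bottom flange (beyond web): d = -57.5 mm → contributes +6 210 750 mm⁴
Total I = 12 440 667 mm⁴.

I_yy ≈ 1.244 × 10⁷ mm⁴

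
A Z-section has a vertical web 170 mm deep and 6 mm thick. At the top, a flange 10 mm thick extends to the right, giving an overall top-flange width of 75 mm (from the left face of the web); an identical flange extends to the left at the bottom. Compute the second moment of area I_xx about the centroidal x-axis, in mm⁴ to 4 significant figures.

I_xx ≈ 1.130 × 10⁷ mm⁴

Split into non-overlapping primitives; take the origin at the lower-left of the bounding box.
Web: 6 × 170, A = 1 020 mm², y = 85 mm, Ī = 2 456 500 mm⁴.
Top flange (beyond web): 69 × 10, A = 690 mm², y = 165 mm, Ī = 5 750 mm⁴.
Bottom flange (beyond web): 69 × 10, A = 690 mm², y = 5 mm, Ī = 5 750 mm⁴.
Centroid: ȳ = ΣA·y / ΣA = 85 mm.
Transfer each piece to the centroidal x-axis using Ī + A·d² with d = y − 85:
  web: d = 0 mm → contributes +2 456 500 mm⁴
  top flange (beyond web): d = 80 mm → contributes +4 421 750 mm⁴
  bottom flange (beyond web): d = -80 mm → contributes +4 421 750 mm⁴
Total I = 11 300 000 mm⁴.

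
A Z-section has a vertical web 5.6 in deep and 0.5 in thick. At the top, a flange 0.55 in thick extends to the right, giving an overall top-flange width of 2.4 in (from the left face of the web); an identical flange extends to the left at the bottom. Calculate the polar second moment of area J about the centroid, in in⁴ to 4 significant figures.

J ≈ 24.39 in⁴

Split into non-overlapping primitives; take the origin at the lower-left of the bounding box.
Web: 0.5 × 5.6, A = 2.8 in², y = 2.8 in, Ī = 7.31733 in⁴.
Top flange (beyond web): 1.9 × 0.55, A = 1.045 in², y = 5.325 in, Ī = 0.0263427 in⁴.
Bottom flange (beyond web): 1.9 × 0.55, A = 1.045 in², y = 0.275 in, Ī = 0.0263427 in⁴.
Centroid: ȳ = ΣA·y / ΣA = 2.8 in.
Transfer each piece to the centroidal x-axis using Ī + A·d² with d = y − 2.8:
  web: d = 0 in → contributes +7.31733 in⁴
  top flange (beyond web): d = 2.525 in → contributes +6.68887 in⁴
  bottom flange (beyond web): d = -2.525 in → contributes +6.68887 in⁴
Total I = 20.6951 in⁴.
For the y-axis: x̄ = 2.15 in.
Repeating about the centroidal y-axis gives I_y = 3.69668 in⁴.
Polar second moment: J = I_x + I_y = 24.3918 in⁴.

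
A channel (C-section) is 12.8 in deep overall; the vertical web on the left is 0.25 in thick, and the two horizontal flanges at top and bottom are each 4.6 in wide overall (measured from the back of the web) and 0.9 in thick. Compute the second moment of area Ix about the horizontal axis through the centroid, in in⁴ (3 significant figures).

Break the section into simple shapes (no overlaps), measuring from the bottom-left corner of the bounding box.
Web: 0.25 × 12.8, A = 3.2 in², y = 6.4 in, Ī = 43.691 in⁴.
Top flange (beyond web): 4.35 × 0.9, A = 3.915 in², y = 12.35 in, Ī = 0.26426 in⁴.
Bottom flange (beyond web): 4.35 × 0.9, A = 3.915 in², y = 0.45 in, Ī = 0.26426 in⁴.
By symmetry the centroid is at mid-height, ȳ = 6.4 in.
Transfer each piece to the horizontal axis through the centroid using Ī + A·d² with d = y − 6.4:
  web: d = 0 in → contributes +43.691 in⁴
  top flange (beyond web): d = 5.95 in → contributes +138.87 in⁴
  bottom flange (beyond web): d = -5.95 in → contributes +138.87 in⁴
Total I = 321.42 in⁴.

Ix ≈ 321 in⁴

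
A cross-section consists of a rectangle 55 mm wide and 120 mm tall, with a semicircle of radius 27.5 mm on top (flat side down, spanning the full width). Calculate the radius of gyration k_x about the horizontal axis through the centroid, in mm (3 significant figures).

k_x ≈ 41.1 mm

Split into non-overlapping primitives; take the origin at the lower-left of the bounding box.
Rectangular body: 55 × 120, A = 6 600 mm², y = 60 mm, Ī = 7 920 000 mm⁴.
Semicircular cap: semicircle r = 27.5, A = 1187.9 mm², y = 131.67 mm, Ī = 62 772 mm⁴.
Centroid: ȳ = ΣA·y / ΣA = 70.932 mm.
Transfer each piece to the horizontal axis through the centroid using Ī + A·d² with d = y − 70.932:
  rectangular body: d = -10.932 mm → contributes +8 708 794 mm⁴
  semicircular cap: d = 60.739 mm → contributes +4 445 273 mm⁴
Total I = 13 154 067 mm⁴.
Radius of gyration: k = √(I/A) = √(13 154 067 / 7787.9) = 41.098 mm.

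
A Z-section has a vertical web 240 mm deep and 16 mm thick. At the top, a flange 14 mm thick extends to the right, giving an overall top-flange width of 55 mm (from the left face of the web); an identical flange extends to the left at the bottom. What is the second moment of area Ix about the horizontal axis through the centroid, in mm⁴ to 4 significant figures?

Ix ≈ 3.239 × 10⁷ mm⁴

Split into non-overlapping primitives; take the origin at the lower-left of the bounding box.
Web: 16 × 240, A = 3 840 mm², y = 120 mm, Ī = 18 432 000 mm⁴.
Top flange (beyond web): 39 × 14, A = 546 mm², y = 233 mm, Ī = 8 918 mm⁴.
Bottom flange (beyond web): 39 × 14, A = 546 mm², y = 7 mm, Ī = 8 918 mm⁴.
Centroid: ȳ = ΣA·y / ΣA = 120 mm.
Transfer each piece to the horizontal axis through the centroid using Ī + A·d² with d = y − 120:
  web: d = 0 mm → contributes +18 432 000 mm⁴
  top flange (beyond web): d = 113 mm → contributes +6 980 792 mm⁴
  bottom flange (beyond web): d = -113 mm → contributes +6 980 792 mm⁴
Total I = 32 393 584 mm⁴.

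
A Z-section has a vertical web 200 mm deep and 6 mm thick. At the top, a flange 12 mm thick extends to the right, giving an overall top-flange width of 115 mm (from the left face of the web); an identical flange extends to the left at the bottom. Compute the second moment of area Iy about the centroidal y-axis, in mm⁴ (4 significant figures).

Iy ≈ 1.124 × 10⁷ mm⁴

Treat the section as a set of non-overlapping primitives; coordinates are from the bounding-box lower-left.
Web: 6 × 200, A = 1 200 mm², x = 112 mm, Ī = 3 600 mm⁴.
Top flange (beyond web): 109 × 12, A = 1 308 mm², x = 169.5 mm, Ī = 1 295 029 mm⁴.
Bottom flange (beyond web): 109 × 12, A = 1 308 mm², x = 54.5 mm, Ī = 1 295 029 mm⁴.
Centroid: x̄ = ΣA·x / ΣA = 112 mm.
Transfer each piece to the centroidal y-axis using Ī + A·d² with d = x − 112:
  web: d = 0 mm → contributes +3 600 mm⁴
  top flange (beyond web): d = 57.5 mm → contributes +5 619 604 mm⁴
  bottom flange (beyond web): d = -57.5 mm → contributes +5 619 604 mm⁴
Total I = 11 242 808 mm⁴.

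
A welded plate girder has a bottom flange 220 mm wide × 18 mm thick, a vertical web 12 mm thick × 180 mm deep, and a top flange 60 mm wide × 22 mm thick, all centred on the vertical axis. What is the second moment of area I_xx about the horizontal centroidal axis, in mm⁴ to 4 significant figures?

Decompose the section into non-overlapping parts with the origin at the bottom-left of its bounding rectangle.
Bottom plate: 220 × 18, A = 3 960 mm², y = 9 mm, Ī = 106 920 mm⁴.
Web plate: 12 × 180, A = 2 160 mm², y = 108 mm, Ī = 5 832 000 mm⁴.
Top plate: 60 × 22, A = 1 320 mm², y = 209 mm, Ī = 53 240 mm⁴.
Centroid: ȳ = ΣA·y / ΣA = 73.2258 mm.
Transfer each piece to the horizontal centroidal axis using Ī + A·d² with d = y − 73.2258:
  bottom plate: d = -64.2258 mm → contributes +16 441 739 mm⁴
  web plate: d = 34.7742 mm → contributes +8 443 968 mm⁴
  top plate: d = 135.774 mm → contributes +24 386 954 mm⁴
Total I = 49 272 661 mm⁴.

I_xx ≈ 4.927 × 10⁷ mm⁴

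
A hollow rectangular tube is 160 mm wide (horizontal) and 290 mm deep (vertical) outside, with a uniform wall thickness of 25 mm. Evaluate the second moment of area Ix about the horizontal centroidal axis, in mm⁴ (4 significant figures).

Treat the section as a set of non-overlapping primitives; coordinates are from the bounding-box lower-left.
Outer rectangle: 160 × 290, A = 46 400 mm², y = 145 mm, Ī = 325 186 667 mm⁴.
Inner void (subtracted): 110 × 240, A = 26 400 mm², y = 145 mm, Ī = 126 720 000 mm⁴.
By symmetry the centroid is at mid-height, ȳ = 145 mm.
All pieces are centred on the horizontal centroidal axis, so I = ΣĪ (holes subtracted) = 198 466 667 mm⁴.

Ix ≈ 1.985 × 10⁸ mm⁴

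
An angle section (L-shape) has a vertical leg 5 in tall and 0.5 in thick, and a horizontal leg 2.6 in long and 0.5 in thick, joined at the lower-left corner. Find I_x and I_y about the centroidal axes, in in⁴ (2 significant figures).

I_x ≈ 9.0 in⁴, I_y ≈ 1.7 in⁴

Split into non-overlapping primitives; take the origin at the lower-left of the bounding box.
Vertical leg: 0.5 × 5, A = 2.5 in², y = 2.5 in, Ī = 5.208 in⁴.
Horizontal leg (remainder): 2.1 × 0.5, A = 1.05 in², y = 0.25 in, Ī = 0.02188 in⁴.
Centroid: ȳ = ΣA·y / ΣA = 1.835 in.
Transfer each piece to the centroidal x-axis using Ī + A·d² with d = y − 1.835:
  vertical leg: d = 0.6655 in → contributes +6.316 in⁴
  horizontal leg (remainder): d = -1.585 in → contributes +2.658 in⁴
Total I = 8.974 in⁴.
For the y-axis: x̄ = 0.6345 in.
Repeating about the centroidal y-axis gives I_y = 1.688 in⁴.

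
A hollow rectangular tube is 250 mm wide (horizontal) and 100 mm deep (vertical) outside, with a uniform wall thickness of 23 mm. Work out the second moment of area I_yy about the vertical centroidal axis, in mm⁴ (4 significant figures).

I_yy ≈ 9.200 × 10⁷ mm⁴

Break the section into simple shapes (no overlaps), measuring from the bottom-left corner of the bounding box.
Outer rectangle: 250 × 100, A = 25 000 mm², x = 125 mm, Ī = 130 208 333 mm⁴.
Inner void (subtracted): 204 × 54, A = 11 016 mm², x = 125 mm, Ī = 38 203 488 mm⁴.
By symmetry the centroid is at mid-width, x̄ = 125 mm.
All pieces are centred on the vertical centroidal axis, so I = ΣĪ (holes subtracted) = 92 004 845 mm⁴.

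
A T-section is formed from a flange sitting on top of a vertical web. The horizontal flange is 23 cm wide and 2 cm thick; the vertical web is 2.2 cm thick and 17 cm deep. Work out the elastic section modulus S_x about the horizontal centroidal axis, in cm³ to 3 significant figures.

Decompose the section into non-overlapping parts with the origin at the bottom-left of its bounding rectangle.
Flange: 23 × 2, A = 46 cm², y = 18 cm, Ī = 15.333 cm⁴.
Web: 2.2 × 17, A = 37.4 cm², y = 8.5 cm, Ī = 900.72 cm⁴.
Centroid: ȳ = ΣA·y / ΣA = 13.74 cm.
Transfer each piece to the horizontal centroidal axis using Ī + A·d² with d = y − 13.74:
  flange: d = 4.2602 cm → contributes +850.2 cm⁴
  web: d = -5.2398 cm → contributes +1927.6 cm⁴
Total I = 2777.8 cm⁴.
Extreme fibre distance c = 13.74 cm; S = I/c = 202.17 cm³.

S_x ≈ 202 cm³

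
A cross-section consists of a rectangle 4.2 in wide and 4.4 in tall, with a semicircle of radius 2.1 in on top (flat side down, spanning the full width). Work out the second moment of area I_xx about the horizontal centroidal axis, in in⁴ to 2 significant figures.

I_xx ≈ 80 in⁴

Treat the section as a set of non-overlapping primitives; coordinates are from the bounding-box lower-left.
Rectangular body: 4.2 × 4.4, A = 18.48 in², y = 2.2 in, Ī = 29.81 in⁴.
Semicircular cap: semicircle r = 2.1, A = 6.927 in², y = 5.291 in, Ī = 2.135 in⁴.
Centroid: ȳ = ΣA·y / ΣA = 3.043 in.
Transfer each piece to the horizontal centroidal axis using Ī + A·d² with d = y − 3.043:
  rectangular body: d = -0.8428 in → contributes +42.94 in⁴
  semicircular cap: d = 2.248 in → contributes +37.16 in⁴
Total I = 80.1 in⁴.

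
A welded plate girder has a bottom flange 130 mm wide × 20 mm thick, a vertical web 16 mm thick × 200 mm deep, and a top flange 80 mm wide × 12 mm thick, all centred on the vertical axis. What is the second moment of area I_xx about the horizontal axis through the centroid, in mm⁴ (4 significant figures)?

Break the section into simple shapes (no overlaps), measuring from the bottom-left corner of the bounding box.
Bottom plate: 130 × 20, A = 2 600 mm², y = 10 mm, Ī = 86666.7 mm⁴.
Web plate: 16 × 200, A = 3 200 mm², y = 120 mm, Ī = 10 666 667 mm⁴.
Top plate: 80 × 12, A = 960 mm², y = 226 mm, Ī = 11 520 mm⁴.
Centroid: ȳ = ΣA·y / ΣA = 92.7456 mm.
Transfer each piece to the horizontal axis through the centroid using Ī + A·d² with d = y − 92.7456:
  bottom plate: d = -82.7456 mm → contributes +17 888 420 mm⁴
  web plate: d = 27.2544 mm → contributes +13 043 641 mm⁴
  top plate: d = 133.254 mm → contributes +17 057 995 mm⁴
Total I = 47 990 056 mm⁴.

I_xx ≈ 4.799 × 10⁷ mm⁴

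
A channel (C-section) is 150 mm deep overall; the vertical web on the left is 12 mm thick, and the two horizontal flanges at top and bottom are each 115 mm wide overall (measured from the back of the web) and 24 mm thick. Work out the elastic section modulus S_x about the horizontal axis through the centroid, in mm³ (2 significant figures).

S_x ≈ 3.1 × 10⁵ mm³

Split into non-overlapping primitives; take the origin at the lower-left of the bounding box.
Web: 12 × 150, A = 1 800 mm², y = 75 mm, Ī = 3 375 000 mm⁴.
Top flange (beyond web): 103 × 24, A = 2 472 mm², y = 138 mm, Ī = 118 656 mm⁴.
Bottom flange (beyond web): 103 × 24, A = 2 472 mm², y = 12 mm, Ī = 118 656 mm⁴.
By symmetry the centroid is at mid-height, ȳ = 75 mm.
Transfer each piece to the horizontal axis through the centroid using Ī + A·d² with d = y − 75:
  web: d = 0 mm → contributes +3 375 000 mm⁴
  top flange (beyond web): d = 63 mm → contributes +9 930 024 mm⁴
  bottom flange (beyond web): d = -63 mm → contributes +9 930 024 mm⁴
Total I = 23 235 048 mm⁴.
Extreme fibre distance c = 75 mm; S = I/c = 309 801 mm³.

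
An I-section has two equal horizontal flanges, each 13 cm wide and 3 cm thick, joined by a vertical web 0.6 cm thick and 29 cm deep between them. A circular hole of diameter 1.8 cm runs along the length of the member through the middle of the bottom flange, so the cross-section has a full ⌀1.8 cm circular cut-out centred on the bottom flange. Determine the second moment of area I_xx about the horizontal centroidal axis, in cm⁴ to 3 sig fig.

I_xx ≈ 2.06 × 10⁴ cm⁴

Treat the section as a set of non-overlapping primitives; coordinates are from the bounding-box lower-left.
Bottom flange: 13 × 3, A = 39 cm², y = 1.5 cm, Ī = 29.25 cm⁴.
Web: 0.6 × 29, A = 17.4 cm², y = 17.5 cm, Ī = 1219.5 cm⁴.
Top flange: 13 × 3, A = 39 cm², y = 33.5 cm, Ī = 29.25 cm⁴.
Hole (subtracted): ⌀1.8, A = 2.5447 cm², y = 1.5 cm, Ī = 0.5153 cm⁴.
Centroid: ȳ = ΣA·y / ΣA = 17.938 cm.
Transfer each piece to the horizontal centroidal axis using Ī + A·d² with d = y − 17.938:
  bottom flange: d = -16.438 cm → contributes +10 568 cm⁴
  web: d = -0.43848 cm → contributes +1222.8 cm⁴
  top flange: d = 15.562 cm → contributes +9473.5 cm⁴
  hole: d = -16.438 cm → contributes −688.15 cm⁴
Total I = 20 576 cm⁴.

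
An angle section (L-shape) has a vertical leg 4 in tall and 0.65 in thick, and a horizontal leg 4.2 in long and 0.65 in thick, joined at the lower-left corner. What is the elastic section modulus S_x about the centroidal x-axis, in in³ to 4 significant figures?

Treat the section as a set of non-overlapping primitives; coordinates are from the bounding-box lower-left.
Vertical leg: 0.65 × 4, A = 2.6 in², y = 2 in, Ī = 3.46667 in⁴.
Horizontal leg (remainder): 3.55 × 0.65, A = 2.3075 in², y = 0.325 in, Ī = 0.0812432 in⁴.
Centroid: ȳ = ΣA·y / ΣA = 1.21242 in.
Transfer each piece to the centroidal x-axis using Ī + A·d² with d = y − 1.21242:
  vertical leg: d = 0.787583 in → contributes +5.07941 in⁴
  horizontal leg (remainder): d = -0.887417 in → contributes +1.89842 in⁴
Total I = 6.97783 in⁴.
Extreme fibre distance c = 2.78758 in; S = I/c = 2.50318 in³.

S_x ≈ 2.503 in³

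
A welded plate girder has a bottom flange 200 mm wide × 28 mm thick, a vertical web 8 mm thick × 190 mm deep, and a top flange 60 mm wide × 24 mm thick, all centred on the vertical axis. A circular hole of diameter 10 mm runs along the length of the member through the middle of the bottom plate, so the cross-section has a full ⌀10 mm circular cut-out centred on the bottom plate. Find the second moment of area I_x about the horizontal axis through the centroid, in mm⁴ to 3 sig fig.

I_x ≈ 6.35 × 10⁷ mm⁴

Split into non-overlapping primitives; take the origin at the lower-left of the bounding box.
Bottom plate: 200 × 28, A = 5 600 mm², y = 14 mm, Ī = 365 867 mm⁴.
Web plate: 8 × 190, A = 1 520 mm², y = 123 mm, Ī = 4 572 667 mm⁴.
Top plate: 60 × 24, A = 1 440 mm², y = 230 mm, Ī = 69 120 mm⁴.
Hole (subtracted): ⌀10, A = 78.54 mm², y = 14 mm, Ī = 490.87 mm⁴.
Centroid: ȳ = ΣA·y / ΣA = 70.207 mm.
Transfer each piece to the horizontal axis through the centroid using Ī + A·d² with d = y − 70.207:
  bottom plate: d = -56.207 mm → contributes +18 057 728 mm⁴
  web plate: d = 52.793 mm → contributes +8 809 011 mm⁴
  top plate: d = 159.79 mm → contributes +36 837 657 mm⁴
  hole: d = -56.207 mm → contributes −248 619 mm⁴
Total I = 63 455 777 mm⁴.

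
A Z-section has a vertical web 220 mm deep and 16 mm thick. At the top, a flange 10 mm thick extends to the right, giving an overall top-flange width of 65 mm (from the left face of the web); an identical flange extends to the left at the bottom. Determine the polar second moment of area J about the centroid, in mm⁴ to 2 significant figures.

Decompose the section into non-overlapping parts with the origin at the bottom-left of its bounding rectangle.
Web: 16 × 220, A = 3 520 mm², y = 110 mm, Ī = 14 197 333 mm⁴.
Top flange (beyond web): 49 × 10, A = 490 mm², y = 215 mm, Ī = 4 083 mm⁴.
Bottom flange (beyond web): 49 × 10, A = 490 mm², y = 5 mm, Ī = 4 083 mm⁴.
Centroid: ȳ = ΣA·y / ΣA = 110 mm.
Transfer each piece to the centroidal x-axis using Ī + A·d² with d = y − 110:
  web: d = 0 mm → contributes +14 197 333 mm⁴
  top flange (beyond web): d = 105 mm → contributes +5 406 333 mm⁴
  bottom flange (beyond web): d = -105 mm → contributes +5 406 333 mm⁴
Total I = 25 010 000 mm⁴.
For the y-axis: x̄ = 57 mm.
Repeating about the centroidal y-axis gives I_y = 1 306 300 mm⁴.
Polar second moment: J = I_x + I_y = 26 316 300 mm⁴.

J ≈ 2.6 × 10⁷ mm⁴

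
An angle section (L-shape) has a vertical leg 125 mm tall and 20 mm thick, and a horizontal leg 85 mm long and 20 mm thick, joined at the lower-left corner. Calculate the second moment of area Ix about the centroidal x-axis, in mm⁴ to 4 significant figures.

Split into non-overlapping primitives; take the origin at the lower-left of the bounding box.
Vertical leg: 20 × 125, A = 2 500 mm², y = 62.5 mm, Ī = 3 255 208 mm⁴.
Horizontal leg (remainder): 65 × 20, A = 1 300 mm², y = 10 mm, Ī = 43333.3 mm⁴.
Centroid: ȳ = ΣA·y / ΣA = 44.5395 mm.
Transfer each piece to the centroidal x-axis using Ī + A·d² with d = y − 44.5395:
  vertical leg: d = 17.9605 mm → contributes +4 061 660 mm⁴
  horizontal leg (remainder): d = -34.5395 mm → contributes +1 594 201 mm⁴
Total I = 5 655 861 mm⁴.

Ix ≈ 5.656 × 10⁶ mm⁴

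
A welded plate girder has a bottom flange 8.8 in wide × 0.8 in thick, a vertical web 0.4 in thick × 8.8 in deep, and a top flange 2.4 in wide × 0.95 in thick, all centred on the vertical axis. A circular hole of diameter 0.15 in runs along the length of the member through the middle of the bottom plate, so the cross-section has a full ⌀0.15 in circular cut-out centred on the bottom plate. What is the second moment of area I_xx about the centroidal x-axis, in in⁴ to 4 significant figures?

I_xx ≈ 199.4 in⁴

Decompose the section into non-overlapping parts with the origin at the bottom-left of its bounding rectangle.
Bottom plate: 8.8 × 0.8, A = 7.04 in², y = 0.4 in, Ī = 0.375467 in⁴.
Web plate: 0.4 × 8.8, A = 3.52 in², y = 5.2 in, Ī = 22.7157 in⁴.
Top plate: 2.4 × 0.95, A = 2.28 in², y = 10.075 in, Ī = 0.171475 in⁴.
Hole (subtracted): ⌀0.15, A = 0.0176715 in², y = 0.4 in, Ī = 0.0000248505 in⁴.
Centroid: ȳ = ΣA·y / ΣA = 3.43806 in.
Transfer each piece to the centroidal x-axis using Ī + A·d² with d = y − 3.43806:
  bottom plate: d = -3.03806 in → contributes +65.3533 in⁴
  web plate: d = 1.76194 in → contributes +33.6433 in⁴
  top plate: d = 6.63694 in → contributes +100.603 in⁴
  hole: d = -3.03806 in → contributes −0.163129 in⁴
Total I = 199.437 in⁴.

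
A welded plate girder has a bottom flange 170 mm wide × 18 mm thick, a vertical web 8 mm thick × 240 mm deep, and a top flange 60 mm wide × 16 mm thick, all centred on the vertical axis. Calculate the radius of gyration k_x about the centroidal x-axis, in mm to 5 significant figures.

k_x ≈ 103.42 mm

Treat the section as a set of non-overlapping primitives; coordinates are from the bounding-box lower-left.
Bottom plate: 170 × 18, A = 3 060 mm², y = 9 mm, Ī = 82 620 mm⁴.
Web plate: 8 × 240, A = 1 920 mm², y = 138 mm, Ī = 9 216 000 mm⁴.
Top plate: 60 × 16, A = 960 mm², y = 266 mm, Ī = 20 480 mm⁴.
Centroid: ȳ = ΣA·y / ΣA = 92.23232 mm.
Transfer each piece to the centroidal x-axis using Ī + A·d² with d = y − 92.23232:
  bottom plate: d = -83.23232 mm → contributes +21 281 136 mm⁴
  web plate: d = 45.76768 mm → contributes +13 237 786 mm⁴
  top plate: d = 173.7677 mm → contributes +29 007 877 mm⁴
Total I = 63 526 799 mm⁴.
Radius of gyration: k = √(I/A) = √(63 526 799 / 5 940) = 103.4154 mm.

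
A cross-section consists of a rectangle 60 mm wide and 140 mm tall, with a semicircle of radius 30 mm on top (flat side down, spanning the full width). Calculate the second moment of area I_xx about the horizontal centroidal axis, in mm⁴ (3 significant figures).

I_xx ≈ 2.21 × 10⁷ mm⁴

Break the section into simple shapes (no overlaps), measuring from the bottom-left corner of the bounding box.
Rectangular body: 60 × 140, A = 8 400 mm², y = 70 mm, Ī = 13 720 000 mm⁴.
Semicircular cap: semicircle r = 30, A = 1413.7 mm², y = 152.73 mm, Ī = 88 903 mm⁴.
Centroid: ȳ = ΣA·y / ΣA = 81.918 mm.
Transfer each piece to the horizontal centroidal axis using Ī + A·d² with d = y − 81.918:
  rectangular body: d = -11.918 mm → contributes +14 913 131 mm⁴
  semicircular cap: d = 70.814 mm → contributes +7 178 232 mm⁴
Total I = 22 091 363 mm⁴.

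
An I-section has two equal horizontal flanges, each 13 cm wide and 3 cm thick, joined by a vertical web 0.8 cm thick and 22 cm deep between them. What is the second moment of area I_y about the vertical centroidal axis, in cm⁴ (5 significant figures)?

I_y ≈ 1099.4 cm⁴

Break the section into simple shapes (no overlaps), measuring from the bottom-left corner of the bounding box.
Bottom flange: 13 × 3, A = 39 cm², x = 6.5 cm, Ī = 549.25 cm⁴.
Web: 0.8 × 22, A = 17.6 cm², x = 6.5 cm, Ī = 0.9386667 cm⁴.
Top flange: 13 × 3, A = 39 cm², x = 6.5 cm, Ī = 549.25 cm⁴.
By symmetry the centroid is at mid-width, x̄ = 6.5 cm.
All pieces are centred on the vertical centroidal axis, so I = ΣĪ = 1099.439 cm⁴.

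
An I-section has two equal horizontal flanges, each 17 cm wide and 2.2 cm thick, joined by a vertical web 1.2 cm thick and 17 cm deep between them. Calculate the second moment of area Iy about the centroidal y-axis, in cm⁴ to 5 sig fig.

Iy ≈ 1803.9 cm⁴

Split into non-overlapping primitives; take the origin at the lower-left of the bounding box.
Bottom flange: 17 × 2.2, A = 37.4 cm², x = 8.5 cm, Ī = 900.7167 cm⁴.
Web: 1.2 × 17, A = 20.4 cm², x = 8.5 cm, Ī = 2.448 cm⁴.
Top flange: 17 × 2.2, A = 37.4 cm², x = 8.5 cm, Ī = 900.7167 cm⁴.
By symmetry the centroid is at mid-width, x̄ = 8.5 cm.
All pieces are centred on the centroidal y-axis, so I = ΣĪ = 1803.881 cm⁴.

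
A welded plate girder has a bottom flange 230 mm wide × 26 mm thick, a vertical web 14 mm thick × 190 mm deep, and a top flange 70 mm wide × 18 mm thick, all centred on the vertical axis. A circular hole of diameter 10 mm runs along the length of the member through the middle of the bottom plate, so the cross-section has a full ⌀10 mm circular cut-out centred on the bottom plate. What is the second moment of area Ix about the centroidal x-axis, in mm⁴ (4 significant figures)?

Break the section into simple shapes (no overlaps), measuring from the bottom-left corner of the bounding box.
Bottom plate: 230 × 26, A = 5 980 mm², y = 13 mm, Ī = 336 873 mm⁴.
Web plate: 14 × 190, A = 2 660 mm², y = 121 mm, Ī = 8 002 167 mm⁴.
Top plate: 70 × 18, A = 1 260 mm², y = 225 mm, Ī = 34 020 mm⁴.
Hole (subtracted): ⌀10, A = 78.5398 mm², y = 13 mm, Ī = 490.874 mm⁴.
Centroid: ȳ = ΣA·y / ΣA = 69.4478 mm.
Transfer each piece to the centroidal x-axis using Ī + A·d² with d = y − 69.4478:
  bottom plate: d = -56.4478 mm → contributes +19 391 283 mm⁴
  web plate: d = 51.5522 mm → contributes +15 071 456 mm⁴
  top plate: d = 155.552 mm → contributes +30 521 586 mm⁴
  hole: d = -56.4478 mm → contributes −250 747 mm⁴
Total I = 64 733 579 mm⁴.

Ix ≈ 6.473 × 10⁷ mm⁴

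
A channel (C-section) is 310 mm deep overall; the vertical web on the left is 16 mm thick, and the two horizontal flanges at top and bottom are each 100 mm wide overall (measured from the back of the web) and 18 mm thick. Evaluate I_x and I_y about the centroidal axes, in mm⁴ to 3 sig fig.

Treat the section as a set of non-overlapping primitives; coordinates are from the bounding-box lower-left.
Web: 16 × 310, A = 4 960 mm², y = 155 mm, Ī = 39 721 333 mm⁴.
Top flange (beyond web): 84 × 18, A = 1 512 mm², y = 301 mm, Ī = 40 824 mm⁴.
Bottom flange (beyond web): 84 × 18, A = 1 512 mm², y = 9 mm, Ī = 40 824 mm⁴.
By symmetry the centroid is at mid-height, ȳ = 155 mm.
Transfer each piece to the centroidal x-axis using Ī + A·d² with d = y − 155:
  web: d = 0 mm → contributes +39 721 333 mm⁴
  top flange (beyond web): d = 146 mm → contributes +32 270 616 mm⁴
  bottom flange (beyond web): d = -146 mm → contributes +32 270 616 mm⁴
Total I = 104 262 565 mm⁴.
For the y-axis: x̄ = 26.938 mm.
Repeating about the centroidal y-axis gives I_y = 6 580 519 mm⁴.

I_x ≈ 1.04 × 10⁸ mm⁴, I_y ≈ 6.58 × 10⁶ mm⁴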